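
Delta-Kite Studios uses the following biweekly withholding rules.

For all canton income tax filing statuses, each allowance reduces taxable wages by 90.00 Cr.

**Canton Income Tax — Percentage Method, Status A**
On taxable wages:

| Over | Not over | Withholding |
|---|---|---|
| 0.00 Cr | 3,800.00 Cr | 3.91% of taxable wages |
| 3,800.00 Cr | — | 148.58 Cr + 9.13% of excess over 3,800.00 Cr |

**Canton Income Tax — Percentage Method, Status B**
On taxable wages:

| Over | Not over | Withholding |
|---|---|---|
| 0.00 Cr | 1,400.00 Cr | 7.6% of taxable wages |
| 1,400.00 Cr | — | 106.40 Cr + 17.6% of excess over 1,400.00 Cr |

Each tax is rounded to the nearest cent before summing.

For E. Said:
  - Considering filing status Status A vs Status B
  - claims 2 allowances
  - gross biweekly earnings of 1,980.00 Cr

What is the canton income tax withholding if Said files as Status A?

70.38 Cr

Canton Income Tax (Status A): taxable = 1,980.00 Cr − 2×90.00 Cr = 1,800.00 Cr
  3.91% × 1,800.00 Cr = 70.38 Cr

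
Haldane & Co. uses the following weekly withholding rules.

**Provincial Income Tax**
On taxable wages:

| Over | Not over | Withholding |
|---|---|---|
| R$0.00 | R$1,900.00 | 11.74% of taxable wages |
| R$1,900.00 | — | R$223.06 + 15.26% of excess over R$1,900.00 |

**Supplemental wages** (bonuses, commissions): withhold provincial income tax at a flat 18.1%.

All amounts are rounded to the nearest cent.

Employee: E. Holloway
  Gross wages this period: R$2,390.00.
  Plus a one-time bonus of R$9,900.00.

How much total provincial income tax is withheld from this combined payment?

R$2,089.73

Provincial Income Tax: taxable = R$2,390.00
  R$223.06 + 15.26% × (R$2,390.00 − R$1,900.00) = R$223.06 + 15.26% × R$490.00 = R$297.83
Supplemental (18.1% flat on bonus): 18.1% × R$9,900.00 = R$1,791.90
Total provincial income tax: R$297.83 + R$1,791.90 = R$2,089.73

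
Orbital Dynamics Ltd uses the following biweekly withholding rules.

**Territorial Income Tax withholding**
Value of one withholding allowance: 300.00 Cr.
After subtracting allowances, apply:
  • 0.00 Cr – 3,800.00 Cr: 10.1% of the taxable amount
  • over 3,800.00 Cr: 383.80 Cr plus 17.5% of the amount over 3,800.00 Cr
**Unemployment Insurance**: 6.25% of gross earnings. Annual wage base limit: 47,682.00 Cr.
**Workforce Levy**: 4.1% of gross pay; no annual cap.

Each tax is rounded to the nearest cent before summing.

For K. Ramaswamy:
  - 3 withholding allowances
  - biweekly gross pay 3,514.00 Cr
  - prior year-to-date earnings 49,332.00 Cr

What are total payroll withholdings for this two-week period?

408.08 Cr

Territorial Income Tax: taxable = 3,514.00 Cr − 3×300.00 Cr = 2,614.00 Cr
  10.1% × 2,614.00 Cr = 264.01 Cr
Unemployment Insurance: YTD 49,332.00 Cr ≥ cap 47,682.00 Cr → 0.00 Cr
Workforce Levy: 4.1% × 3,514.00 Cr = 144.07 Cr
Total: 264.01 Cr + 0.00 Cr + 144.07 Cr = 408.08 Cr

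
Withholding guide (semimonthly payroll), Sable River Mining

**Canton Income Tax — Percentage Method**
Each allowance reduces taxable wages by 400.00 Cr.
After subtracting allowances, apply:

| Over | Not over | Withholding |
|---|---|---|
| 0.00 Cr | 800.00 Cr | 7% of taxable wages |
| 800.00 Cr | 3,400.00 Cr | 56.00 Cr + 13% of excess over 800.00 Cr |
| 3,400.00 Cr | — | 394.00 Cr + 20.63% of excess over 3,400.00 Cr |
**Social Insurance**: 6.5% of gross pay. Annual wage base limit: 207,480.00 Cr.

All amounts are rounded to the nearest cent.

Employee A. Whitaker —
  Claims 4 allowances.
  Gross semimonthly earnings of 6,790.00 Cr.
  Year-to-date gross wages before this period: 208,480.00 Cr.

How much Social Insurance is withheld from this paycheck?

0.00 Cr

Social Insurance: YTD 208,480.00 Cr ≥ cap 207,480.00 Cr → 0.00 Cr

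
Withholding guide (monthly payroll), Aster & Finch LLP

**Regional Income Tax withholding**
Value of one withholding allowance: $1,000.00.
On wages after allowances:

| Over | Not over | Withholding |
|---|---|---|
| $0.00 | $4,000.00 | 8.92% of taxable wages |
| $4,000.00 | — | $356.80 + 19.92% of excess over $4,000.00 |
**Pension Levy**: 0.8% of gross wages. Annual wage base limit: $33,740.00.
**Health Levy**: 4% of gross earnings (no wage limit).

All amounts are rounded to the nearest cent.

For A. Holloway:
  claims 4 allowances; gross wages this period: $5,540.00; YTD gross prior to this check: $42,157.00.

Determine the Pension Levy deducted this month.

Pension Levy: YTD $42,157.00 ≥ cap $33,740.00 → $0.00

$0.00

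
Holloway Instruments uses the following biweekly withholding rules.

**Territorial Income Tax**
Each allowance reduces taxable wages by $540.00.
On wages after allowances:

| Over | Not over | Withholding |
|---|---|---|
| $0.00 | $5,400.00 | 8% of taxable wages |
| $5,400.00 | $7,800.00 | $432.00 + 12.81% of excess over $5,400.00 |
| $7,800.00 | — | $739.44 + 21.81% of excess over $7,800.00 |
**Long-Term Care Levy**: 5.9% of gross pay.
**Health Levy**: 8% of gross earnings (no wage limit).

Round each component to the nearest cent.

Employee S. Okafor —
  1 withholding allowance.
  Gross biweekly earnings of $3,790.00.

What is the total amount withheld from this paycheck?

Territorial Income Tax: taxable = $3,790.00 − 1×$540.00 = $3,250.00
  8% × $3,250.00 = $260.00
Long-Term Care Levy: 5.9% × $3,790.00 = $223.61
Health Levy: 8% × $3,790.00 = $303.20
Total: $260.00 + $223.61 + $303.20 = $786.81

$786.81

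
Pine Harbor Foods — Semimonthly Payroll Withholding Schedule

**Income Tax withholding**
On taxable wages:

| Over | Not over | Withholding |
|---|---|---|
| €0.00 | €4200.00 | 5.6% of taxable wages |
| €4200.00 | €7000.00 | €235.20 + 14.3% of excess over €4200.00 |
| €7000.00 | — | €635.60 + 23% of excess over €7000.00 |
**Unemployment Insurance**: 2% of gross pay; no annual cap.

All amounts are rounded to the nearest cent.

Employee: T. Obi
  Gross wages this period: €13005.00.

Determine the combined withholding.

Income Tax: taxable = €13005.00
  €635.60 + 23% × (€13005.00 − €7000.00) = €635.60 + 23% × €6005.00 = €2016.75
Unemployment Insurance: 2% × €13005.00 = €260.10
Total: €2016.75 + €260.10 = €2276.85

€2276.85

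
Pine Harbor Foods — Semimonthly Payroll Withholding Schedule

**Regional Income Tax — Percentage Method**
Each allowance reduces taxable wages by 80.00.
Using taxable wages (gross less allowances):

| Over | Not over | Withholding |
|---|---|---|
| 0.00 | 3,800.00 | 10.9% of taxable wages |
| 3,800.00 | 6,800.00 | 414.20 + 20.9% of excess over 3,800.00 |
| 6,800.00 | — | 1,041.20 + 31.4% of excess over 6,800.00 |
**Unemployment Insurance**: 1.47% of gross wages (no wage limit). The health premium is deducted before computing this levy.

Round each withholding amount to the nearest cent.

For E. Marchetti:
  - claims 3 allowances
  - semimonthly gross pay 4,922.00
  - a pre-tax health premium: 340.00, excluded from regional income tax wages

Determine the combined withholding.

Regional Income Tax: taxable = 4,922.00 − 340.00 − 3×80.00 = 4,342.00
  414.20 + 20.9% × (4,342.00 − 3,800.00) = 414.20 + 20.9% × 542.00 = 527.48
Unemployment Insurance: 1.47% × 4,582.00 = 67.36
Total: 527.48 + 67.36 = 594.84

594.84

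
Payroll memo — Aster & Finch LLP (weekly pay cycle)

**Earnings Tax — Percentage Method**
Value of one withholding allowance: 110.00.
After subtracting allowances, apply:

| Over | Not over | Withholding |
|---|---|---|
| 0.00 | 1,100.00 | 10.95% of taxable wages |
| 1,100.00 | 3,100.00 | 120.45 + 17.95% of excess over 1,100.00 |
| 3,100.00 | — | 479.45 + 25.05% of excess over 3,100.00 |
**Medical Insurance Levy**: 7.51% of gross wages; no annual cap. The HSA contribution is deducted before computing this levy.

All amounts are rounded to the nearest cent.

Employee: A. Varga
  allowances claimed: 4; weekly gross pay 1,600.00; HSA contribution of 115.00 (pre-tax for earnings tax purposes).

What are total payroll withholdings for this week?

225.95

Earnings Tax: taxable = 1,600.00 − 115.00 − 4×110.00 = 1,045.00
  10.95% × 1,045.00 = 114.43
Medical Insurance Levy: 7.51% × 1,485.00 = 111.52
Total: 114.43 + 111.52 = 225.95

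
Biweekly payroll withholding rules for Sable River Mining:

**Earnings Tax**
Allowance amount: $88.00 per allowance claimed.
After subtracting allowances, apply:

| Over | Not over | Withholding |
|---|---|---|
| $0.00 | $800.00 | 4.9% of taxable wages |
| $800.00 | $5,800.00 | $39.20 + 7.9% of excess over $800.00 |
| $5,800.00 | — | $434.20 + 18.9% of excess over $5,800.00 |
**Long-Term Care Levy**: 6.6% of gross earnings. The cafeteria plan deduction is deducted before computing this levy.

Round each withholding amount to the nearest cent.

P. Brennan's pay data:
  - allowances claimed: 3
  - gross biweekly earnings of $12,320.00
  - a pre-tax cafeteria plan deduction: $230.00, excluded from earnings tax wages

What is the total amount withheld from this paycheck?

Earnings Tax: taxable = $12,320.00 − $230.00 − 3×$88.00 = $11,826.00
  $434.20 + 18.9% × ($11,826.00 − $5,800.00) = $434.20 + 18.9% × $6,026.00 = $1,573.11
Long-Term Care Levy: 6.6% × $12,090.00 = $797.94
Total: $1,573.11 + $797.94 = $2,371.05

$2,371.05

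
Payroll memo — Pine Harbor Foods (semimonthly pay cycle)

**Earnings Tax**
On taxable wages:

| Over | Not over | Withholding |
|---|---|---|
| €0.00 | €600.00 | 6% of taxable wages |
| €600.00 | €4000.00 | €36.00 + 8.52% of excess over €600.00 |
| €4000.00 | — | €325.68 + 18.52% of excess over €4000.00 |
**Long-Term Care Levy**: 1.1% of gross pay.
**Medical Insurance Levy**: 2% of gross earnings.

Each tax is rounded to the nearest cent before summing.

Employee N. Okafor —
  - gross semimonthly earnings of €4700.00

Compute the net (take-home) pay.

Earnings Tax: taxable = €4700.00
  €325.68 + 18.52% × (€4700.00 − €4000.00) = €325.68 + 18.52% × €700.00 = €455.32
Long-Term Care Levy: 1.1% × €4700.00 = €51.70
Medical Insurance Levy: 2% × €4700.00 = €94.00
Total withheld: €455.32 + €51.70 + €94.00 = €601.02
Net pay: €4700.00 − €601.02 = €4098.98

€4098.98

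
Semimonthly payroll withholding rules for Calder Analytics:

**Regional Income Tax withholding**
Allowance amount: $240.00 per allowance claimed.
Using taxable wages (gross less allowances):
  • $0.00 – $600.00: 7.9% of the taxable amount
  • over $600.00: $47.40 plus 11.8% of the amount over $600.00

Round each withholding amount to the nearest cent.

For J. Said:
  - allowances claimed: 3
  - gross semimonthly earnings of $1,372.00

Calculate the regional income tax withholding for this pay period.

Regional Income Tax: taxable = $1,372.00 − 3×$240.00 = $652.00
  $47.40 + 11.8% × ($652.00 − $600.00) = $47.40 + 11.8% × $52.00 = $53.54

$53.54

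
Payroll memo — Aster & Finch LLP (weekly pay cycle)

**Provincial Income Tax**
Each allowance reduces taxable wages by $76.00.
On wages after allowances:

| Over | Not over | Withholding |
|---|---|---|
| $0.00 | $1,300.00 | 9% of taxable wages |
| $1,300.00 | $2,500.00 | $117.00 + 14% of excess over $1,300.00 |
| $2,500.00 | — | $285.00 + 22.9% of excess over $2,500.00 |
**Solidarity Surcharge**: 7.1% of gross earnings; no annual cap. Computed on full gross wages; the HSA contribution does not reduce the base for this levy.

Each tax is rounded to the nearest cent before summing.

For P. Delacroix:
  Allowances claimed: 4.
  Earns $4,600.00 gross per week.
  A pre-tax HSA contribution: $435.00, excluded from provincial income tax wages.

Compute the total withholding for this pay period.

Provincial Income Tax: taxable = $4,600.00 − $435.00 − 4×$76.00 = $3,861.00
  $285.00 + 22.9% × ($3,861.00 − $2,500.00) = $285.00 + 22.9% × $1,361.00 = $596.67
Solidarity Surcharge: 7.1% × $4,600.00 = $326.60
Total: $596.67 + $326.60 = $923.27

$923.27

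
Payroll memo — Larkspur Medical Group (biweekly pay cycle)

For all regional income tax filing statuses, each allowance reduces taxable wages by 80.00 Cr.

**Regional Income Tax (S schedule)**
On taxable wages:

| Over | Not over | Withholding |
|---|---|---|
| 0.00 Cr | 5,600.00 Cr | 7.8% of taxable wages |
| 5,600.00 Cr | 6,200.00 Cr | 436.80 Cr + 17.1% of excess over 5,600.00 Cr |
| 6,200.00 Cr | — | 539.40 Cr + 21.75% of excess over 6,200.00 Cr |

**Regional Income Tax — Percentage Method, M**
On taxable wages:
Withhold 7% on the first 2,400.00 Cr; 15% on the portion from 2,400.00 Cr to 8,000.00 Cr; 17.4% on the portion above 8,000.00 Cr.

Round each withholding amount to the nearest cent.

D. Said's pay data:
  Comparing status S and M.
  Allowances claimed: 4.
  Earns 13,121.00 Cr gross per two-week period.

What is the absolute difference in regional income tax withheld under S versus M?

Regional Income Tax (S): taxable = 13,121.00 Cr − 4×80.00 Cr = 12,801.00 Cr
  539.40 Cr + 21.75% × (12,801.00 Cr − 6,200.00 Cr) = 539.40 Cr + 21.75% × 6,601.00 Cr = 1,975.12 Cr
Regional Income Tax (M): taxable = 13,121.00 Cr − 4×80.00 Cr = 12,801.00 Cr
  1,008.00 Cr + 17.4% × (12,801.00 Cr − 8,000.00 Cr) = 1,008.00 Cr + 17.4% × 4,801.00 Cr = 1,843.37 Cr
Difference: |1,975.12 Cr − 1,843.37 Cr| = 131.75 Cr (higher under S)

131.75 Cr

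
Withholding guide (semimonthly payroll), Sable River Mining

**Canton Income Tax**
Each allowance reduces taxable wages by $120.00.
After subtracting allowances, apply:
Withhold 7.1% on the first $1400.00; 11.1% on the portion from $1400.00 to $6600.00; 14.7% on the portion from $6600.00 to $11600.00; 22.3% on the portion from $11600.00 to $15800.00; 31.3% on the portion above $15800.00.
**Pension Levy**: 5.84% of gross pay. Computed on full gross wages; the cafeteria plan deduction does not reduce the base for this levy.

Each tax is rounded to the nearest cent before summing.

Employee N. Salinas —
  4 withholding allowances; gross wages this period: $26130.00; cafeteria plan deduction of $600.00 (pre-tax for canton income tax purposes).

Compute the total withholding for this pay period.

$6769.44

Canton Income Tax: taxable = $26130.00 − $600.00 − 4×$120.00 = $25050.00
  $2348.20 + 31.3% × ($25050.00 − $15800.00) = $2348.20 + 31.3% × $9250.00 = $5243.45
Pension Levy: 5.84% × $26130.00 = $1525.99
Total: $5243.45 + $1525.99 = $6769.44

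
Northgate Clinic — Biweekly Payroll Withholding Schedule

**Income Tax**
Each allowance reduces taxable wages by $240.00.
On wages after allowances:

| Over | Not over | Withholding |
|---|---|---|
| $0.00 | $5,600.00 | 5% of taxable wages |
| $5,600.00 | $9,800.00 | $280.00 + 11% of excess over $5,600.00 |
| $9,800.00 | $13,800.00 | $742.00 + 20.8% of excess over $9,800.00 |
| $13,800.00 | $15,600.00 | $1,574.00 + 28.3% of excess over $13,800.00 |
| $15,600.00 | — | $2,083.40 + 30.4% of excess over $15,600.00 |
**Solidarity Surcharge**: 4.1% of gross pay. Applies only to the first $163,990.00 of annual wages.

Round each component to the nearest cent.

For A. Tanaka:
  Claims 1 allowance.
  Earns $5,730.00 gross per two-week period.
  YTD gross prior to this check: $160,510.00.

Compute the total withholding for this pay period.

Income Tax: taxable = $5,730.00 − 1×$240.00 = $5,490.00
  5% × $5,490.00 = $274.50
Solidarity Surcharge: cap $163,990.00 − YTD $160,510.00 = $3,480.00 subject; 4.1% × $3,480.00 = $142.68
Total: $274.50 + $142.68 = $417.18

$417.18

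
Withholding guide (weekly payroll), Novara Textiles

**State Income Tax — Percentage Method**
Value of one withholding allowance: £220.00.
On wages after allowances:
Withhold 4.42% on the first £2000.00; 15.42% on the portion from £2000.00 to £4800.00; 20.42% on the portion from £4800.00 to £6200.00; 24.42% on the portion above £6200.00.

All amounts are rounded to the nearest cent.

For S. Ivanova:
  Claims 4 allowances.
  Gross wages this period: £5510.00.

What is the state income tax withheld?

£493.95

State Income Tax: taxable = £5510.00 − 4×£220.00 = £4630.00
  £88.40 + 15.42% × (£4630.00 − £2000.00) = £88.40 + 15.42% × £2630.00 = £493.95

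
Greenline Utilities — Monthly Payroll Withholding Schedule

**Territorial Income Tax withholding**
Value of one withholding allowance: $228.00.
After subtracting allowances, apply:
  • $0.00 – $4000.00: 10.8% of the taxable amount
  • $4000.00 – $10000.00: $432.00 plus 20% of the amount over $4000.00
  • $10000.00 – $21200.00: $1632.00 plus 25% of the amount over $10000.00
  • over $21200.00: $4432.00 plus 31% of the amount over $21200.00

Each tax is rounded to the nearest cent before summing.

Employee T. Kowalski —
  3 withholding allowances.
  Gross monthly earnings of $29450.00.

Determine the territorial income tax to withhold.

$6777.46

Territorial Income Tax: taxable = $29450.00 − 3×$228.00 = $28766.00
  $4432.00 + 31% × ($28766.00 − $21200.00) = $4432.00 + 31% × $7566.00 = $6777.46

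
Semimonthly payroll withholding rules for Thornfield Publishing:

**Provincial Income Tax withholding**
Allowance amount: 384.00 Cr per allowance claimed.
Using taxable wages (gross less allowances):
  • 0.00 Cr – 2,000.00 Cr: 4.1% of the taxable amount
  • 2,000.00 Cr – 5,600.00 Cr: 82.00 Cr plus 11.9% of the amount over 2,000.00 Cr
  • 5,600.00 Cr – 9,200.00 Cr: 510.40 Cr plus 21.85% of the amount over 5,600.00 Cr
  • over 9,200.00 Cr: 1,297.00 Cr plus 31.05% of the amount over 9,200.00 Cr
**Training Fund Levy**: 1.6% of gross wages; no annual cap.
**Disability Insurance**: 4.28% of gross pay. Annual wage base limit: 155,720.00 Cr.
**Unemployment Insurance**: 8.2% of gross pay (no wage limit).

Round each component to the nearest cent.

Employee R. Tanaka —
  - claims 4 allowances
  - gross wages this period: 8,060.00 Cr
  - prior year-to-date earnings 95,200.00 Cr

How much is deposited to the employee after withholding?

6,212.86 Cr

Provincial Income Tax: taxable = 8,060.00 Cr − 4×384.00 Cr = 6,524.00 Cr
  510.40 Cr + 21.85% × (6,524.00 Cr − 5,600.00 Cr) = 510.40 Cr + 21.85% × 924.00 Cr = 712.29 Cr
Training Fund Levy: 1.6% × 8,060.00 Cr = 128.96 Cr
Disability Insurance: 4.28% × 8,060.00 Cr = 344.97 Cr
Unemployment Insurance: 8.2% × 8,060.00 Cr = 660.92 Cr
Total withheld: 712.29 Cr + 128.96 Cr + 344.97 Cr + 660.92 Cr = 1,847.14 Cr
Net pay: 8,060.00 Cr − 1,847.14 Cr = 6,212.86 Cr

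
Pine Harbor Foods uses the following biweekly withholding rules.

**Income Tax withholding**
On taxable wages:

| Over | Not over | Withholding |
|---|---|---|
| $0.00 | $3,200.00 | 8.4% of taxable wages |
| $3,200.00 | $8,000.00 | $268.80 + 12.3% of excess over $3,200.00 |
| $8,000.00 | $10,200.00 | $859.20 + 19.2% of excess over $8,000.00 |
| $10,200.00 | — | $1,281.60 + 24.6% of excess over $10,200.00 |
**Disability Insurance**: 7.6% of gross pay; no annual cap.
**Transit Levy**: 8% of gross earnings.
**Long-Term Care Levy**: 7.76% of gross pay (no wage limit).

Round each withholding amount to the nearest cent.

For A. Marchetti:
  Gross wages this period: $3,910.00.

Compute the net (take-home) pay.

$2,640.49

Income Tax: taxable = $3,910.00
  $268.80 + 12.3% × ($3,910.00 − $3,200.00) = $268.80 + 12.3% × $710.00 = $356.13
Disability Insurance: 7.6% × $3,910.00 = $297.16
Transit Levy: 8% × $3,910.00 = $312.80
Long-Term Care Levy: 7.76% × $3,910.00 = $303.42
Total withheld: $356.13 + $297.16 + $312.80 + $303.42 = $1,269.51
Net pay: $3,910.00 − $1,269.51 = $2,640.49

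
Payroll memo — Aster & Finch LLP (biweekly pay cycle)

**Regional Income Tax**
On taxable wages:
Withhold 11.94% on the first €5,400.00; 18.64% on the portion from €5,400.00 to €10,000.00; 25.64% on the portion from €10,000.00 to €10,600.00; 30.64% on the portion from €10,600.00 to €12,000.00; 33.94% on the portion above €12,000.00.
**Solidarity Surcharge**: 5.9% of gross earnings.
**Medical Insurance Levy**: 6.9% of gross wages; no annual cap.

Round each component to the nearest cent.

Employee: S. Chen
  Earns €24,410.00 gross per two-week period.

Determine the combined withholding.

Regional Income Tax: taxable = €24,410.00
  €2,085.00 + 33.94% × (€24,410.00 − €12,000.00) = €2,085.00 + 33.94% × €12,410.00 = €6,296.95
Solidarity Surcharge: 5.9% × €24,410.00 = €1,440.19
Medical Insurance Levy: 6.9% × €24,410.00 = €1,684.29
Total: €6,296.95 + €1,440.19 + €1,684.29 = €9,421.43

€9,421.43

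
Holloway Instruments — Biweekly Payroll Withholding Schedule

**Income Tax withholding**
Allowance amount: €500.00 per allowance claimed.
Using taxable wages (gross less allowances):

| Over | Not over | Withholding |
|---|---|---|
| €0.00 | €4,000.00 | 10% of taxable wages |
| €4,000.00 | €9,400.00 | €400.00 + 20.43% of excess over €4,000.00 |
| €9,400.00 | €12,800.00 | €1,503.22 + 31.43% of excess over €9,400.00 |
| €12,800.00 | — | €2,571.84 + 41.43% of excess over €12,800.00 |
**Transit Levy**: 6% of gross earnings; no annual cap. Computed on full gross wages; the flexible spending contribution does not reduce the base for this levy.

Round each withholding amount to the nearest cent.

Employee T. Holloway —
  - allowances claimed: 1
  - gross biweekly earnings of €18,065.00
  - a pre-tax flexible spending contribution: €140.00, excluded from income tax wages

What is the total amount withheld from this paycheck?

Income Tax: taxable = €18,065.00 − €140.00 − 1×€500.00 = €17,425.00
  €2,571.84 + 41.43% × (€17,425.00 − €12,800.00) = €2,571.84 + 41.43% × €4,625.00 = €4,487.98
Transit Levy: 6% × €18,065.00 = €1,083.90
Total: €4,487.98 + €1,083.90 = €5,571.88

€5,571.88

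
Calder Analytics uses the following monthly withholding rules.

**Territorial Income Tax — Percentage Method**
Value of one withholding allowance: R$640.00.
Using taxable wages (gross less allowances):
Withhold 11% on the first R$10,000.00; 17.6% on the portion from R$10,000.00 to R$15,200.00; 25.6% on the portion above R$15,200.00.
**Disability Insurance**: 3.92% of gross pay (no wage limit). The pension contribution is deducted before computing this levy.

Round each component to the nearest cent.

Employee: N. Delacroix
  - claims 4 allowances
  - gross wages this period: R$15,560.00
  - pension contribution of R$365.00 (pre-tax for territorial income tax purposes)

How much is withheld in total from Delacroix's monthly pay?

R$2,159.40

Territorial Income Tax: taxable = R$15,560.00 − R$365.00 − 4×R$640.00 = R$12,635.00
  R$1,100.00 + 17.6% × (R$12,635.00 − R$10,000.00) = R$1,100.00 + 17.6% × R$2,635.00 = R$1,563.76
Disability Insurance: 3.92% × R$15,195.00 = R$595.64
Total: R$1,563.76 + R$595.64 = R$2,159.40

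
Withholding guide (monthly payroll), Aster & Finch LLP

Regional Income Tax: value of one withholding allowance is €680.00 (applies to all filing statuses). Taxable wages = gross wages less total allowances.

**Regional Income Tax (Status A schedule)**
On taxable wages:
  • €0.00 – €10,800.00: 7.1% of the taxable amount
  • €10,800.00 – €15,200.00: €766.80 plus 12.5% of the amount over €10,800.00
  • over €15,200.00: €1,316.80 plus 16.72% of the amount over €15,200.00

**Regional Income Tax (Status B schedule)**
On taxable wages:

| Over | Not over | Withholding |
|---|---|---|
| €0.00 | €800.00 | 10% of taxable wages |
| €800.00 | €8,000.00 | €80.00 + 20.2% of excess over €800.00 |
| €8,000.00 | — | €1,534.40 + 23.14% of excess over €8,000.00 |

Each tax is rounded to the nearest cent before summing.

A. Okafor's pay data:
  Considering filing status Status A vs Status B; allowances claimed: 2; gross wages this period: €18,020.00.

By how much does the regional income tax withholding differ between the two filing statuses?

Regional Income Tax (Status A): taxable = €18,020.00 − 2×€680.00 = €16,660.00
  €1,316.80 + 16.72% × (€16,660.00 − €15,200.00) = €1,316.80 + 16.72% × €1,460.00 = €1,560.91
Regional Income Tax (Status B): taxable = €18,020.00 − 2×€680.00 = €16,660.00
  €1,534.40 + 23.14% × (€16,660.00 − €8,000.00) = €1,534.40 + 23.14% × €8,660.00 = €3,538.32
Difference: |€1,560.91 − €3,538.32| = €1,977.41 (higher under Status B)

€1,977.41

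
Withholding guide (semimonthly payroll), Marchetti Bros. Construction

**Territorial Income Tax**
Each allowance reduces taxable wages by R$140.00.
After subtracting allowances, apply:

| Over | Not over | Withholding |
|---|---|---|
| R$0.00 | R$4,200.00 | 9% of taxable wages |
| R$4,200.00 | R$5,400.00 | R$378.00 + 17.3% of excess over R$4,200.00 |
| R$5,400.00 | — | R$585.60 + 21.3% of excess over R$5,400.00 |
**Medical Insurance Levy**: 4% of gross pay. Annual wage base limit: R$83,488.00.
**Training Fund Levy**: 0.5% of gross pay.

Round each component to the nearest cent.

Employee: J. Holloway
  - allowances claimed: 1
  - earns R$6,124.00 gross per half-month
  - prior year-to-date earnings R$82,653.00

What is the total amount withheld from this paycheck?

Territorial Income Tax: taxable = R$6,124.00 − 1×R$140.00 = R$5,984.00
  R$585.60 + 21.3% × (R$5,984.00 − R$5,400.00) = R$585.60 + 21.3% × R$584.00 = R$709.99
Medical Insurance Levy: cap R$83,488.00 − YTD R$82,653.00 = R$835.00 subject; 4% × R$835.00 = R$33.40
Training Fund Levy: 0.5% × R$6,124.00 = R$30.62
Total: R$709.99 + R$33.40 + R$30.62 = R$774.01

R$774.01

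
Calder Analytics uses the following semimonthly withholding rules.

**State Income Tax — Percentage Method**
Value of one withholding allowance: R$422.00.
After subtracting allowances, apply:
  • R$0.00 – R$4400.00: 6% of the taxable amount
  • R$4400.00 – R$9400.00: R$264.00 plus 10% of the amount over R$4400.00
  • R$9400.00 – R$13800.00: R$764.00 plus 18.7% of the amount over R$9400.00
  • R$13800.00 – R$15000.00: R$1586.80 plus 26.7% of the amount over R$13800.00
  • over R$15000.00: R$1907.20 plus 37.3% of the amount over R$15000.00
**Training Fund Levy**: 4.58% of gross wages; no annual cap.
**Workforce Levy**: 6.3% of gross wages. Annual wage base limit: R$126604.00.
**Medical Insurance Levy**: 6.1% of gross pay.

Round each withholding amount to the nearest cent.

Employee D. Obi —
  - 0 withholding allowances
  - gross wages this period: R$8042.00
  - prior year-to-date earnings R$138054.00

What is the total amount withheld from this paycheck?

R$1487.08

State Income Tax: taxable = R$8042.00
  R$264.00 + 10% × (R$8042.00 − R$4400.00) = R$264.00 + 10% × R$3642.00 = R$628.20
Training Fund Levy: 4.58% × R$8042.00 = R$368.32
Workforce Levy: YTD R$138054.00 ≥ cap R$126604.00 → R$0.00
Medical Insurance Levy: 6.1% × R$8042.00 = R$490.56
Total: R$628.20 + R$368.32 + R$0.00 + R$490.56 = R$1487.08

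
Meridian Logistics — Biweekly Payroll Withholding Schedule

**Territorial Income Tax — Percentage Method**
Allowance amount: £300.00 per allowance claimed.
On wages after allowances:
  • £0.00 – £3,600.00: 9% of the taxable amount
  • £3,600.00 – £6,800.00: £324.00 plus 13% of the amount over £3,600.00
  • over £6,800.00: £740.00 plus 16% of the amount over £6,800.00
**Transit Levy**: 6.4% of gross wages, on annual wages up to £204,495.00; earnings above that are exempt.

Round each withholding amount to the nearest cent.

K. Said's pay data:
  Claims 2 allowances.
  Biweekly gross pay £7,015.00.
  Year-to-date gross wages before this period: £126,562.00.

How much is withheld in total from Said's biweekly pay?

£1,138.91

Territorial Income Tax: taxable = £7,015.00 − 2×£300.00 = £6,415.00
  £324.00 + 13% × (£6,415.00 − £3,600.00) = £324.00 + 13% × £2,815.00 = £689.95
Transit Levy: 6.4% × £7,015.00 = £448.96
Total: £689.95 + £448.96 = £1,138.91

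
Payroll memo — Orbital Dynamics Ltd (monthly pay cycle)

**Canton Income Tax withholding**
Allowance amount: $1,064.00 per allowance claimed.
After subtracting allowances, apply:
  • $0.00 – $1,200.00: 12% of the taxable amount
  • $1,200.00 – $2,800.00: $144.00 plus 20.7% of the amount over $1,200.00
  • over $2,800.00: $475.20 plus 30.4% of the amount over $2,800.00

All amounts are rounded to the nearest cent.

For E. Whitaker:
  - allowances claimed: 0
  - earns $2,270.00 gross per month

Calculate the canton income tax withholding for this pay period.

$365.49

Canton Income Tax: taxable = $2,270.00
  $144.00 + 20.7% × ($2,270.00 − $1,200.00) = $144.00 + 20.7% × $1,070.00 = $365.49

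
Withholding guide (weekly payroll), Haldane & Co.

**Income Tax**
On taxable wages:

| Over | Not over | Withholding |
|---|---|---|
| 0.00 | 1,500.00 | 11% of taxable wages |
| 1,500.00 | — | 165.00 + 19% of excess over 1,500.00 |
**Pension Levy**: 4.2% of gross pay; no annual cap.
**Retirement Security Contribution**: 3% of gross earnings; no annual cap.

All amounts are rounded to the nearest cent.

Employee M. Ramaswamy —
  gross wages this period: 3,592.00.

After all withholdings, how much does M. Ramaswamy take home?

Income Tax: taxable = 3,592.00
  165.00 + 19% × (3,592.00 − 1,500.00) = 165.00 + 19% × 2,092.00 = 562.48
Pension Levy: 4.2% × 3,592.00 = 150.86
Retirement Security Contribution: 3% × 3,592.00 = 107.76
Total withheld: 562.48 + 150.86 + 107.76 = 821.10
Net pay: 3,592.00 − 821.10 = 2,770.90

2,770.90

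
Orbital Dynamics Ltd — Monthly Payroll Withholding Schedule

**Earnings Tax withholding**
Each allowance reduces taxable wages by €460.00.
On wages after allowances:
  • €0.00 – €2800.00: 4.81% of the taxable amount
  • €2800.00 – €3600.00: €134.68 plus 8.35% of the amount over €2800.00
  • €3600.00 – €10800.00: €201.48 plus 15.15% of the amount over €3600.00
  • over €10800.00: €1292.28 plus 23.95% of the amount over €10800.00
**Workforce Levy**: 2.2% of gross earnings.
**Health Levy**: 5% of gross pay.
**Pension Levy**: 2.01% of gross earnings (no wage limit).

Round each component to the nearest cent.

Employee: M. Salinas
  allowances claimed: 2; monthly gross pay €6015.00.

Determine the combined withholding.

Earnings Tax: taxable = €6015.00 − 2×€460.00 = €5095.00
  €201.48 + 15.15% × (€5095.00 − €3600.00) = €201.48 + 15.15% × €1495.00 = €427.97
Workforce Levy: 2.2% × €6015.00 = €132.33
Health Levy: 5% × €6015.00 = €300.75
Pension Levy: 2.01% × €6015.00 = €120.90
Total: €427.97 + €132.33 + €300.75 + €120.90 = €981.95

€981.95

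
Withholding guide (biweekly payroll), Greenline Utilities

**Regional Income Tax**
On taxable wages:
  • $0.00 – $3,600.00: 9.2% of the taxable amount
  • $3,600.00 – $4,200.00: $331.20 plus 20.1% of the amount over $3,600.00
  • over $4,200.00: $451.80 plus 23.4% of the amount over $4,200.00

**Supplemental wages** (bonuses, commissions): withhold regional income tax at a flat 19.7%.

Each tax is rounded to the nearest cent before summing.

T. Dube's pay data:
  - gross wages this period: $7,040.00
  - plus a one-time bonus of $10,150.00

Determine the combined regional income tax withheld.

$3,115.91

Regional Income Tax: taxable = $7,040.00
  $451.80 + 23.4% × ($7,040.00 − $4,200.00) = $451.80 + 23.4% × $2,840.00 = $1,116.36
Supplemental (19.7% flat on bonus): 19.7% × $10,150.00 = $1,999.55
Total regional income tax: $1,116.36 + $1,999.55 = $3,115.91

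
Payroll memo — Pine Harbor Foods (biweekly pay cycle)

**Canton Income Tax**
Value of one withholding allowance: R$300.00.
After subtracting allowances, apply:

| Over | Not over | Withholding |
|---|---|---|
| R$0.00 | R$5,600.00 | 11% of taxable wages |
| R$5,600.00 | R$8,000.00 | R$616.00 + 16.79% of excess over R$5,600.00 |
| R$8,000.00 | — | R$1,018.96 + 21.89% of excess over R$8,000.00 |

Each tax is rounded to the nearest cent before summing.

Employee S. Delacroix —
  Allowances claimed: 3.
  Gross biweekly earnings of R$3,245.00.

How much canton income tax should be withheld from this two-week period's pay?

R$257.95

Canton Income Tax: taxable = R$3,245.00 − 3×R$300.00 = R$2,345.00
  11% × R$2,345.00 = R$257.95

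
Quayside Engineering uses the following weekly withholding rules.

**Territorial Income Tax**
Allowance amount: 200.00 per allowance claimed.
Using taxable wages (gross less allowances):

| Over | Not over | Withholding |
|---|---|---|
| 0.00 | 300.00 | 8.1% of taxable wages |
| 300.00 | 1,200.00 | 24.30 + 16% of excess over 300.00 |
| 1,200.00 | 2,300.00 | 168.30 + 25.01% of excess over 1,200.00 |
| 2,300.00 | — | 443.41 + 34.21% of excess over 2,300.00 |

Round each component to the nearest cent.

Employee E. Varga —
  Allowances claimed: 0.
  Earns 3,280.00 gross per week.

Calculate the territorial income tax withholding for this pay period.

778.67

Territorial Income Tax: taxable = 3,280.00
  443.41 + 34.21% × (3,280.00 − 2,300.00) = 443.41 + 34.21% × 980.00 = 778.67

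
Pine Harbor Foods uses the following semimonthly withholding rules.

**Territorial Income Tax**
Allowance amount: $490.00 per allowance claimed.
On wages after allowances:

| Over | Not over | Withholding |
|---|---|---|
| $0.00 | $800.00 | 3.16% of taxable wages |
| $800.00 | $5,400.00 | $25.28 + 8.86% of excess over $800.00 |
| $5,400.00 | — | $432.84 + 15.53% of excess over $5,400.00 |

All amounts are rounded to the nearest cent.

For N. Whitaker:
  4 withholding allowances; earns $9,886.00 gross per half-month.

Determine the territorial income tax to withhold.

$825.13

Territorial Income Tax: taxable = $9,886.00 − 4×$490.00 = $7,926.00
  $432.84 + 15.53% × ($7,926.00 − $5,400.00) = $432.84 + 15.53% × $2,526.00 = $825.13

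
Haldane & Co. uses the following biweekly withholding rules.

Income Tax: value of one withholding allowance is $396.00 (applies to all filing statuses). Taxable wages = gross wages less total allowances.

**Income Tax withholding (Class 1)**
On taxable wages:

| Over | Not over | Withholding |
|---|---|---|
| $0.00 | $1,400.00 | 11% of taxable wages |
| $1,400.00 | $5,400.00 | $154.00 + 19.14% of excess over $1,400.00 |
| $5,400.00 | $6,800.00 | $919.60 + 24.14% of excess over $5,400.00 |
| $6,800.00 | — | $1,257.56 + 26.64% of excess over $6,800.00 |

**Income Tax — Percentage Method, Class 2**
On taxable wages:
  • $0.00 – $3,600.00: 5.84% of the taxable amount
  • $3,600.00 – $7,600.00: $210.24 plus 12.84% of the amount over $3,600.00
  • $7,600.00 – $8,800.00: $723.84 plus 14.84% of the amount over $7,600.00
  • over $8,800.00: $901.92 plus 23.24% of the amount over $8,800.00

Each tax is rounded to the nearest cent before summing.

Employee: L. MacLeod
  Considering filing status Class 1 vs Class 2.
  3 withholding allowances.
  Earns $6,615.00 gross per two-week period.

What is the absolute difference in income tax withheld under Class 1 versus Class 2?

Income Tax (Class 1): taxable = $6,615.00 − 3×$396.00 = $5,427.00
  $919.60 + 24.14% × ($5,427.00 − $5,400.00) = $919.60 + 24.14% × $27.00 = $926.12
Income Tax (Class 2): taxable = $6,615.00 − 3×$396.00 = $5,427.00
  $210.24 + 12.84% × ($5,427.00 − $3,600.00) = $210.24 + 12.84% × $1,827.00 = $444.83
Difference: |$926.12 − $444.83| = $481.29 (higher under Class 1)

$481.29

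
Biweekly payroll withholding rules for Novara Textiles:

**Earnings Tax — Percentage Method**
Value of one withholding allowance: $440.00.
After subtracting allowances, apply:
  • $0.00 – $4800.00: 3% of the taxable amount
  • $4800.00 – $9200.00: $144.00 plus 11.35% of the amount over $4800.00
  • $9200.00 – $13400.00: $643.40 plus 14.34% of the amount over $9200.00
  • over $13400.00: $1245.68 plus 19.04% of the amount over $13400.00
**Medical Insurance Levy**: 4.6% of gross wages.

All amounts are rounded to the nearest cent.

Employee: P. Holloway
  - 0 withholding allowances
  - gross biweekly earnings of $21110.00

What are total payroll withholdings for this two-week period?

Earnings Tax: taxable = $21110.00
  $1245.68 + 19.04% × ($21110.00 − $13400.00) = $1245.68 + 19.04% × $7710.00 = $2713.66
Medical Insurance Levy: 4.6% × $21110.00 = $971.06
Total: $2713.66 + $971.06 = $3684.72

$3684.72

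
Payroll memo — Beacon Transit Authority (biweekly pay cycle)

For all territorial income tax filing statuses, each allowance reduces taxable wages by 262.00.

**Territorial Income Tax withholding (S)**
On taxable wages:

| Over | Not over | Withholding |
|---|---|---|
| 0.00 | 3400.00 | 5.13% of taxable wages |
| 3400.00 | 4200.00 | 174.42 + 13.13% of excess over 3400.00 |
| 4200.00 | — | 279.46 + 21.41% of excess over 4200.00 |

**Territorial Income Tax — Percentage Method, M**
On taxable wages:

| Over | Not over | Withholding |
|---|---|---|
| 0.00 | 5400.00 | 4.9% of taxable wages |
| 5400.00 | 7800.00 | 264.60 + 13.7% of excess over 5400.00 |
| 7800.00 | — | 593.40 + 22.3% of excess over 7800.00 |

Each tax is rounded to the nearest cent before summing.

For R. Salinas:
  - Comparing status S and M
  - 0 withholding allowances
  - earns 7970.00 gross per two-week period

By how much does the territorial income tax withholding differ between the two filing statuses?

455.31

Territorial Income Tax (S): taxable = 7970.00
  279.46 + 21.41% × (7970.00 − 4200.00) = 279.46 + 21.41% × 3770.00 = 1086.62
Territorial Income Tax (M): taxable = 7970.00
  593.40 + 22.3% × (7970.00 − 7800.00) = 593.40 + 22.3% × 170.00 = 631.31
Difference: |1086.62 − 631.31| = 455.31 (higher under S)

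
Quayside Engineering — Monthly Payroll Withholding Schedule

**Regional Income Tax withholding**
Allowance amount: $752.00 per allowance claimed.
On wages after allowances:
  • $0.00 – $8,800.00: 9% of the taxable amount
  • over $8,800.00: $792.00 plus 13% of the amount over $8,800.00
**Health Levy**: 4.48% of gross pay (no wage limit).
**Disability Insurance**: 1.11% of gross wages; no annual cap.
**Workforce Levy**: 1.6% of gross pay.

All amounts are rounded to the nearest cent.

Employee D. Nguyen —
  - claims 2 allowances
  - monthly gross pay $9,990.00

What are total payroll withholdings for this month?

Regional Income Tax: taxable = $9,990.00 − 2×$752.00 = $8,486.00
  9% × $8,486.00 = $763.74
Health Levy: 4.48% × $9,990.00 = $447.55
Disability Insurance: 1.11% × $9,990.00 = $110.89
Workforce Levy: 1.6% × $9,990.00 = $159.84
Total: $763.74 + $447.55 + $110.89 + $159.84 = $1,482.02

$1,482.02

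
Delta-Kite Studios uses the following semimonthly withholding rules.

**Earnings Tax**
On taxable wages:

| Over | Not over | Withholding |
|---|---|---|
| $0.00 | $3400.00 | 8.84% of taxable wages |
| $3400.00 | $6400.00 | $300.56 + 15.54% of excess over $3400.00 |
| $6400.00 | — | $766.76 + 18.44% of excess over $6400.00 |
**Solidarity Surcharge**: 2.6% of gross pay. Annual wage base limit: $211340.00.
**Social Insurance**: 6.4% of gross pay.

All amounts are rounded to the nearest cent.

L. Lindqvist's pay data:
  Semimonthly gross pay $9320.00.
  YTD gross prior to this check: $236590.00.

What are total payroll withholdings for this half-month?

Earnings Tax: taxable = $9320.00
  $766.76 + 18.44% × ($9320.00 − $6400.00) = $766.76 + 18.44% × $2920.00 = $1305.21
Solidarity Surcharge: YTD $236590.00 ≥ cap $211340.00 → $0.00
Social Insurance: 6.4% × $9320.00 = $596.48
Total: $1305.21 + $0.00 + $596.48 = $1901.69

$1901.69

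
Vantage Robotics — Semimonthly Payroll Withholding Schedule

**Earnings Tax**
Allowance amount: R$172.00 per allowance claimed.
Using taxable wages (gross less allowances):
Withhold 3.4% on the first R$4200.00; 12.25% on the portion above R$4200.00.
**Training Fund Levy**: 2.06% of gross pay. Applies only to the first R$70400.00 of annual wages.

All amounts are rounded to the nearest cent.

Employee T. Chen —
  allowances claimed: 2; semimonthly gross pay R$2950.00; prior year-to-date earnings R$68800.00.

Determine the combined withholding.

R$121.56

Earnings Tax: taxable = R$2950.00 − 2×R$172.00 = R$2606.00
  3.4% × R$2606.00 = R$88.60
Training Fund Levy: cap R$70400.00 − YTD R$68800.00 = R$1600.00 subject; 2.06% × R$1600.00 = R$32.96
Total: R$88.60 + R$32.96 = R$121.56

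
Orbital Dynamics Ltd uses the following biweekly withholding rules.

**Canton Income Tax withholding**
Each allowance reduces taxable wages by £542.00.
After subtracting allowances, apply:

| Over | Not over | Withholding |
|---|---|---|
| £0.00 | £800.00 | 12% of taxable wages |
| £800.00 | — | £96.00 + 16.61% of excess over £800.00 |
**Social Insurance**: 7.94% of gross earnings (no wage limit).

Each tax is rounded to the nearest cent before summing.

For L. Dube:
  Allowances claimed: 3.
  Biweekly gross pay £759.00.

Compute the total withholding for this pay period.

£60.26

Canton Income Tax: taxable = £759.00 − 3×£542.00 = £-867.00
  Taxable ≤ 0 → £0.00
Social Insurance: 7.94% × £759.00 = £60.26
Total: £0.00 + £60.26 = £60.26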